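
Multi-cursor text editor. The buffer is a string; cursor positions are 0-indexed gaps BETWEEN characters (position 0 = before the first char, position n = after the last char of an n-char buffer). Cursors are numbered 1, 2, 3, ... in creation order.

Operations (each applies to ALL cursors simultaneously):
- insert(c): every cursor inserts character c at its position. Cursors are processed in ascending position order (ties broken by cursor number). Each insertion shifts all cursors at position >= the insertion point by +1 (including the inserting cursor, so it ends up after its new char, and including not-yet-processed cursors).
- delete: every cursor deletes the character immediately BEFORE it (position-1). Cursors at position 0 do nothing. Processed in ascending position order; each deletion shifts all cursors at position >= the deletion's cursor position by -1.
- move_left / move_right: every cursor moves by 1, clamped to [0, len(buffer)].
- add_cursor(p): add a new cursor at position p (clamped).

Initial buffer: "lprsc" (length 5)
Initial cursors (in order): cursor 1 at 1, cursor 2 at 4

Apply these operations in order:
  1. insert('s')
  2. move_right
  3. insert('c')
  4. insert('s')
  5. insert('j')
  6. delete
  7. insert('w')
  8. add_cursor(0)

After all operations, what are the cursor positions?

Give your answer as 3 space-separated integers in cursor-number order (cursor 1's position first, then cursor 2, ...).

Answer: 6 13 0

Derivation:
After op 1 (insert('s')): buffer="lsprssc" (len 7), cursors c1@2 c2@6, authorship .1...2.
After op 2 (move_right): buffer="lsprssc" (len 7), cursors c1@3 c2@7, authorship .1...2.
After op 3 (insert('c')): buffer="lspcrsscc" (len 9), cursors c1@4 c2@9, authorship .1.1..2.2
After op 4 (insert('s')): buffer="lspcsrssccs" (len 11), cursors c1@5 c2@11, authorship .1.11..2.22
After op 5 (insert('j')): buffer="lspcsjrssccsj" (len 13), cursors c1@6 c2@13, authorship .1.111..2.222
After op 6 (delete): buffer="lspcsrssccs" (len 11), cursors c1@5 c2@11, authorship .1.11..2.22
After op 7 (insert('w')): buffer="lspcswrssccsw" (len 13), cursors c1@6 c2@13, authorship .1.111..2.222
After op 8 (add_cursor(0)): buffer="lspcswrssccsw" (len 13), cursors c3@0 c1@6 c2@13, authorship .1.111..2.222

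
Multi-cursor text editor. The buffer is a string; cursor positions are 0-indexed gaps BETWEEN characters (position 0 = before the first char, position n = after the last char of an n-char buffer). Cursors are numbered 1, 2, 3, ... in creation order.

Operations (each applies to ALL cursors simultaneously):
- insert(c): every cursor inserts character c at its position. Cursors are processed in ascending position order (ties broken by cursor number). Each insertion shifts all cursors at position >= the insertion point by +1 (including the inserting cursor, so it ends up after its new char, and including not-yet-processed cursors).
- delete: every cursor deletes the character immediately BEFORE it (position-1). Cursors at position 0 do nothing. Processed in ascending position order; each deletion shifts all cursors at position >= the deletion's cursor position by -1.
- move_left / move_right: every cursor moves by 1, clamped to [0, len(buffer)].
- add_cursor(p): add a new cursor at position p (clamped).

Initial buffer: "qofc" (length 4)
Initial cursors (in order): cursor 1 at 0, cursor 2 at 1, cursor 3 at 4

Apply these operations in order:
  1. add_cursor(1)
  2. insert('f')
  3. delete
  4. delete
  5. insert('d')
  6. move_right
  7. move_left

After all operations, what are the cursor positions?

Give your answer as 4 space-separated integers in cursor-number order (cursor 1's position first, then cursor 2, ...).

After op 1 (add_cursor(1)): buffer="qofc" (len 4), cursors c1@0 c2@1 c4@1 c3@4, authorship ....
After op 2 (insert('f')): buffer="fqffofcf" (len 8), cursors c1@1 c2@4 c4@4 c3@8, authorship 1.24...3
After op 3 (delete): buffer="qofc" (len 4), cursors c1@0 c2@1 c4@1 c3@4, authorship ....
After op 4 (delete): buffer="of" (len 2), cursors c1@0 c2@0 c4@0 c3@2, authorship ..
After op 5 (insert('d')): buffer="dddofd" (len 6), cursors c1@3 c2@3 c4@3 c3@6, authorship 124..3
After op 6 (move_right): buffer="dddofd" (len 6), cursors c1@4 c2@4 c4@4 c3@6, authorship 124..3
After op 7 (move_left): buffer="dddofd" (len 6), cursors c1@3 c2@3 c4@3 c3@5, authorship 124..3

Answer: 3 3 5 3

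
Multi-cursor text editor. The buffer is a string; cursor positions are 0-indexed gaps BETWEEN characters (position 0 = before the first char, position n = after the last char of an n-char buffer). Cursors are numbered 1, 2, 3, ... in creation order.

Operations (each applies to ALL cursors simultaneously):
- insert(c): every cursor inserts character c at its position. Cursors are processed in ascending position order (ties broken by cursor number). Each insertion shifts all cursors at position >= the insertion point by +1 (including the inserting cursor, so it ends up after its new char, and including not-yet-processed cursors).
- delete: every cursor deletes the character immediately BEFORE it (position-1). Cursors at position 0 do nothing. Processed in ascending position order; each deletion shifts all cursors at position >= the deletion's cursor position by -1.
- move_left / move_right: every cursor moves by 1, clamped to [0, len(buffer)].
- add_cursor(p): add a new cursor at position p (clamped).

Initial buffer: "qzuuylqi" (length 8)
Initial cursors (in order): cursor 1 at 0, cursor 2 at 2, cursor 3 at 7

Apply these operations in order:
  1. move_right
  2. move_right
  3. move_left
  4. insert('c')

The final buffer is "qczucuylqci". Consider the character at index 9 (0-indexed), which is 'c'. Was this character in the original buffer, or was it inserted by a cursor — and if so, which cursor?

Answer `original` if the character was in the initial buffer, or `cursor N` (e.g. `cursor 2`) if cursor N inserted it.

Answer: cursor 3

Derivation:
After op 1 (move_right): buffer="qzuuylqi" (len 8), cursors c1@1 c2@3 c3@8, authorship ........
After op 2 (move_right): buffer="qzuuylqi" (len 8), cursors c1@2 c2@4 c3@8, authorship ........
After op 3 (move_left): buffer="qzuuylqi" (len 8), cursors c1@1 c2@3 c3@7, authorship ........
After op 4 (insert('c')): buffer="qczucuylqci" (len 11), cursors c1@2 c2@5 c3@10, authorship .1..2....3.
Authorship (.=original, N=cursor N): . 1 . . 2 . . . . 3 .
Index 9: author = 3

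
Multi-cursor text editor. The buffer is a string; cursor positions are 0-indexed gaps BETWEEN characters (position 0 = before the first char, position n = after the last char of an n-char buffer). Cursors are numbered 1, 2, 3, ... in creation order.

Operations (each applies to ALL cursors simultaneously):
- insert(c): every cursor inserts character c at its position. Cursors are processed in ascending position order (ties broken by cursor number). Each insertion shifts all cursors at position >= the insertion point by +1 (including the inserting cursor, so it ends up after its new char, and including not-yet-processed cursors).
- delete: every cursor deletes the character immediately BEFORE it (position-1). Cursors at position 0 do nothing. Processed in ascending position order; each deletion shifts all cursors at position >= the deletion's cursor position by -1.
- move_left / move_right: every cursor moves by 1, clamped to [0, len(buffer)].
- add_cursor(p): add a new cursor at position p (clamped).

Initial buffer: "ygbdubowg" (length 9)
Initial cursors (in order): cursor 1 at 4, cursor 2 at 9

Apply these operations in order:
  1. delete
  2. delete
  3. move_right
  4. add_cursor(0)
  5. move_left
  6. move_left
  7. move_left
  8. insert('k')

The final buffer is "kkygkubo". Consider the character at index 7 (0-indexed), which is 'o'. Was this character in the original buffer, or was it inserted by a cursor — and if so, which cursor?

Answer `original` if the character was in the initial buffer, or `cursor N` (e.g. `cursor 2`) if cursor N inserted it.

Answer: original

Derivation:
After op 1 (delete): buffer="ygbubow" (len 7), cursors c1@3 c2@7, authorship .......
After op 2 (delete): buffer="ygubo" (len 5), cursors c1@2 c2@5, authorship .....
After op 3 (move_right): buffer="ygubo" (len 5), cursors c1@3 c2@5, authorship .....
After op 4 (add_cursor(0)): buffer="ygubo" (len 5), cursors c3@0 c1@3 c2@5, authorship .....
After op 5 (move_left): buffer="ygubo" (len 5), cursors c3@0 c1@2 c2@4, authorship .....
After op 6 (move_left): buffer="ygubo" (len 5), cursors c3@0 c1@1 c2@3, authorship .....
After op 7 (move_left): buffer="ygubo" (len 5), cursors c1@0 c3@0 c2@2, authorship .....
After op 8 (insert('k')): buffer="kkygkubo" (len 8), cursors c1@2 c3@2 c2@5, authorship 13..2...
Authorship (.=original, N=cursor N): 1 3 . . 2 . . .
Index 7: author = original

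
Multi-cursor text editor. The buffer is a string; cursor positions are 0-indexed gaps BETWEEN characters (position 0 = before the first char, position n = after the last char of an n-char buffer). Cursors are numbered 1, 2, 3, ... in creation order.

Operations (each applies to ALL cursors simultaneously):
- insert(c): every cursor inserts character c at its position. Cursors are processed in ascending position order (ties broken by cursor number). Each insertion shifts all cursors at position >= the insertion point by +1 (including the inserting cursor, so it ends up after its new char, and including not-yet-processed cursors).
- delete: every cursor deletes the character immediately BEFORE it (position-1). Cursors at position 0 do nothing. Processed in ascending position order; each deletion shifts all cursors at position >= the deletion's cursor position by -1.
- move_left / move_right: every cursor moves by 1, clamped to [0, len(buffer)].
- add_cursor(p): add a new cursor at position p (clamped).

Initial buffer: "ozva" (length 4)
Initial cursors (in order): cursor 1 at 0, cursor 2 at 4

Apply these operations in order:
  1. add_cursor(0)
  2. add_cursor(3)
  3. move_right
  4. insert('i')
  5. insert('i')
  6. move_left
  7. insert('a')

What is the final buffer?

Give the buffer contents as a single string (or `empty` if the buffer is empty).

Answer: oiiiaaizvaiiiaai

Derivation:
After op 1 (add_cursor(0)): buffer="ozva" (len 4), cursors c1@0 c3@0 c2@4, authorship ....
After op 2 (add_cursor(3)): buffer="ozva" (len 4), cursors c1@0 c3@0 c4@3 c2@4, authorship ....
After op 3 (move_right): buffer="ozva" (len 4), cursors c1@1 c3@1 c2@4 c4@4, authorship ....
After op 4 (insert('i')): buffer="oiizvaii" (len 8), cursors c1@3 c3@3 c2@8 c4@8, authorship .13...24
After op 5 (insert('i')): buffer="oiiiizvaiiii" (len 12), cursors c1@5 c3@5 c2@12 c4@12, authorship .1313...2424
After op 6 (move_left): buffer="oiiiizvaiiii" (len 12), cursors c1@4 c3@4 c2@11 c4@11, authorship .1313...2424
After op 7 (insert('a')): buffer="oiiiaaizvaiiiaai" (len 16), cursors c1@6 c3@6 c2@15 c4@15, authorship .131133...242244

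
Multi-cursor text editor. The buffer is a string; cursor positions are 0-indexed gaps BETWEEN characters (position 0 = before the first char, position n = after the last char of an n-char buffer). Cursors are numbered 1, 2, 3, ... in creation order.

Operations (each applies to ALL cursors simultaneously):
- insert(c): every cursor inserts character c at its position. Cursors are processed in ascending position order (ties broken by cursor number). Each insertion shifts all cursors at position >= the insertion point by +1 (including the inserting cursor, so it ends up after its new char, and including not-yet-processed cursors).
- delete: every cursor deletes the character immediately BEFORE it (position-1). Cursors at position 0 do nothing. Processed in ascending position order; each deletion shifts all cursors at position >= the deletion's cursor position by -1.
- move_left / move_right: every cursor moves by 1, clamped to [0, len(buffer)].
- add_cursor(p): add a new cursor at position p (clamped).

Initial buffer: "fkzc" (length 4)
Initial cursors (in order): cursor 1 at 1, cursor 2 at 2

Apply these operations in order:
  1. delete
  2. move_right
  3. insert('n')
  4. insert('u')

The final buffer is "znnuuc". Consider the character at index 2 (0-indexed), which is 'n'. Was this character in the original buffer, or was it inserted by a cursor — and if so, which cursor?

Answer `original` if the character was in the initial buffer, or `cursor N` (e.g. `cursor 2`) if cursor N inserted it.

After op 1 (delete): buffer="zc" (len 2), cursors c1@0 c2@0, authorship ..
After op 2 (move_right): buffer="zc" (len 2), cursors c1@1 c2@1, authorship ..
After op 3 (insert('n')): buffer="znnc" (len 4), cursors c1@3 c2@3, authorship .12.
After op 4 (insert('u')): buffer="znnuuc" (len 6), cursors c1@5 c2@5, authorship .1212.
Authorship (.=original, N=cursor N): . 1 2 1 2 .
Index 2: author = 2

Answer: cursor 2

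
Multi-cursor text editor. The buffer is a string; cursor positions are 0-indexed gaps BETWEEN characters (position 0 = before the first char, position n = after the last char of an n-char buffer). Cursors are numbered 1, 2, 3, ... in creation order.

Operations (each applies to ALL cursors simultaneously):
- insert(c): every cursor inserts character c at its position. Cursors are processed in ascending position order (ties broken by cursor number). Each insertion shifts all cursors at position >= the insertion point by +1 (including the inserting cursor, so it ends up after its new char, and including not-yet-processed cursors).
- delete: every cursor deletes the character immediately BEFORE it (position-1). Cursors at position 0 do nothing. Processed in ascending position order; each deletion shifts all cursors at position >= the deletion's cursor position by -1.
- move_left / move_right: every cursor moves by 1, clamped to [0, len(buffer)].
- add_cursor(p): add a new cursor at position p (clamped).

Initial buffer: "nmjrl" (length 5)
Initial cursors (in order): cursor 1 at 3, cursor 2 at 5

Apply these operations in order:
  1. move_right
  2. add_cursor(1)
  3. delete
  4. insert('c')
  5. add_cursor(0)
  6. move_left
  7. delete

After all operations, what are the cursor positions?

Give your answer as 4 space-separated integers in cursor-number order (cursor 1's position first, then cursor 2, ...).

Answer: 2 2 0 0

Derivation:
After op 1 (move_right): buffer="nmjrl" (len 5), cursors c1@4 c2@5, authorship .....
After op 2 (add_cursor(1)): buffer="nmjrl" (len 5), cursors c3@1 c1@4 c2@5, authorship .....
After op 3 (delete): buffer="mj" (len 2), cursors c3@0 c1@2 c2@2, authorship ..
After op 4 (insert('c')): buffer="cmjcc" (len 5), cursors c3@1 c1@5 c2@5, authorship 3..12
After op 5 (add_cursor(0)): buffer="cmjcc" (len 5), cursors c4@0 c3@1 c1@5 c2@5, authorship 3..12
After op 6 (move_left): buffer="cmjcc" (len 5), cursors c3@0 c4@0 c1@4 c2@4, authorship 3..12
After op 7 (delete): buffer="cmc" (len 3), cursors c3@0 c4@0 c1@2 c2@2, authorship 3.2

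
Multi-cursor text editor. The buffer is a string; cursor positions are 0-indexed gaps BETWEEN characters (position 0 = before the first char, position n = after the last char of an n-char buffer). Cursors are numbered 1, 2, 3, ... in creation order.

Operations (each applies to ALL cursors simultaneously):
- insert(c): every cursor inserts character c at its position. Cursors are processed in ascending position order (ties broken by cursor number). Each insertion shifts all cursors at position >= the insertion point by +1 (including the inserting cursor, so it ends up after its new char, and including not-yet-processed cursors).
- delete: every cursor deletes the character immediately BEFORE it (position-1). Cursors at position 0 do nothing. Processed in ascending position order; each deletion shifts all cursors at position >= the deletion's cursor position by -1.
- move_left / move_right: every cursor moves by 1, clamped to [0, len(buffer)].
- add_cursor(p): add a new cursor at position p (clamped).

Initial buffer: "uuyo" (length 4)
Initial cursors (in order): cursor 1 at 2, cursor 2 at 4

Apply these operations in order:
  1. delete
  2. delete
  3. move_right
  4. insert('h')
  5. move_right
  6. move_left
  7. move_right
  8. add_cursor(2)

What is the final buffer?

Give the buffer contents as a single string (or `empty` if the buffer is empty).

Answer: hh

Derivation:
After op 1 (delete): buffer="uy" (len 2), cursors c1@1 c2@2, authorship ..
After op 2 (delete): buffer="" (len 0), cursors c1@0 c2@0, authorship 
After op 3 (move_right): buffer="" (len 0), cursors c1@0 c2@0, authorship 
After op 4 (insert('h')): buffer="hh" (len 2), cursors c1@2 c2@2, authorship 12
After op 5 (move_right): buffer="hh" (len 2), cursors c1@2 c2@2, authorship 12
After op 6 (move_left): buffer="hh" (len 2), cursors c1@1 c2@1, authorship 12
After op 7 (move_right): buffer="hh" (len 2), cursors c1@2 c2@2, authorship 12
After op 8 (add_cursor(2)): buffer="hh" (len 2), cursors c1@2 c2@2 c3@2, authorship 12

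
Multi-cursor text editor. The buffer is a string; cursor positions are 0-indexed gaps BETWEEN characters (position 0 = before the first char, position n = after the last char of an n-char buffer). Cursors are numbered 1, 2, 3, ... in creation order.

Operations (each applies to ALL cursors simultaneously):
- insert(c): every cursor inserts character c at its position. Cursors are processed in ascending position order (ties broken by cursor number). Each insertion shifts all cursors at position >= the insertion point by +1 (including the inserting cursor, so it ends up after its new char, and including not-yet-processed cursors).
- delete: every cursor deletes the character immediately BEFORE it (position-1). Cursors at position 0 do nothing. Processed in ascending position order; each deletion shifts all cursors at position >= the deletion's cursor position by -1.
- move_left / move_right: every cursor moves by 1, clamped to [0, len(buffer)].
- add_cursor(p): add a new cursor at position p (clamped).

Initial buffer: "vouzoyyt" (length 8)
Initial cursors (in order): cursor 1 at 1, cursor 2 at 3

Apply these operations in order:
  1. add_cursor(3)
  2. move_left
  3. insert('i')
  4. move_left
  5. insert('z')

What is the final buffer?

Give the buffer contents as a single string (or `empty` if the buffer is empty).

Answer: zivoizziuzoyyt

Derivation:
After op 1 (add_cursor(3)): buffer="vouzoyyt" (len 8), cursors c1@1 c2@3 c3@3, authorship ........
After op 2 (move_left): buffer="vouzoyyt" (len 8), cursors c1@0 c2@2 c3@2, authorship ........
After op 3 (insert('i')): buffer="ivoiiuzoyyt" (len 11), cursors c1@1 c2@5 c3@5, authorship 1..23......
After op 4 (move_left): buffer="ivoiiuzoyyt" (len 11), cursors c1@0 c2@4 c3@4, authorship 1..23......
After op 5 (insert('z')): buffer="zivoizziuzoyyt" (len 14), cursors c1@1 c2@7 c3@7, authorship 11..2233......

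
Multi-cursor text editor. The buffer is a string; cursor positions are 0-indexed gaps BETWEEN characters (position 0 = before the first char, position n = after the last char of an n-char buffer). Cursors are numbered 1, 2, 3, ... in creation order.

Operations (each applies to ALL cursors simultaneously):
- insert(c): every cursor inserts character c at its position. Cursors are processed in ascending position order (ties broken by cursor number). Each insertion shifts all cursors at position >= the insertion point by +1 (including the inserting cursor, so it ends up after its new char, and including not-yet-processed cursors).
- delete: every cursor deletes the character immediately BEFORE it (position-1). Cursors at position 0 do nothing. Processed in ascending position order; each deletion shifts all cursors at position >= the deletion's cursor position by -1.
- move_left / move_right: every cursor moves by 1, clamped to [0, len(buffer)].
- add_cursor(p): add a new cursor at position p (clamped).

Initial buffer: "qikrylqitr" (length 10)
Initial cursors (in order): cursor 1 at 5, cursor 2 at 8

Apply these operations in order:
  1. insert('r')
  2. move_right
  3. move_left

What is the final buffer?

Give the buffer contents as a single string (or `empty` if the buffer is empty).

Answer: qikryrlqirtr

Derivation:
After op 1 (insert('r')): buffer="qikryrlqirtr" (len 12), cursors c1@6 c2@10, authorship .....1...2..
After op 2 (move_right): buffer="qikryrlqirtr" (len 12), cursors c1@7 c2@11, authorship .....1...2..
After op 3 (move_left): buffer="qikryrlqirtr" (len 12), cursors c1@6 c2@10, authorship .....1...2..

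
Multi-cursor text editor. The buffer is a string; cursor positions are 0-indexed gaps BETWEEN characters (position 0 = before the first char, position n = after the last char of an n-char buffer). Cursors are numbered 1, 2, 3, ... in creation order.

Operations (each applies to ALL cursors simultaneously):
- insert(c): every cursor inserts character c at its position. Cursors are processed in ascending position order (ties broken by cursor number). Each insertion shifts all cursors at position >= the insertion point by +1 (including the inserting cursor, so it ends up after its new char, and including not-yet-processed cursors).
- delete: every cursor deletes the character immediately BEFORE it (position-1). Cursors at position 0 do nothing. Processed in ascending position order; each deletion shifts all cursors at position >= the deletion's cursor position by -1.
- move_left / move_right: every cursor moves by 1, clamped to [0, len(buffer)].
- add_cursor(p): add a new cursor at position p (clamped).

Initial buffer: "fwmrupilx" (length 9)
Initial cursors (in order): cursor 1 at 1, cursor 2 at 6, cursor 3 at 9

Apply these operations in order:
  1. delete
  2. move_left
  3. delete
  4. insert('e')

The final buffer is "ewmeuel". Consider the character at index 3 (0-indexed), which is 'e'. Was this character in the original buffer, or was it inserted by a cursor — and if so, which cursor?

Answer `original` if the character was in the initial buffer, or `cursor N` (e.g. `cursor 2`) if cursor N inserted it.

Answer: cursor 2

Derivation:
After op 1 (delete): buffer="wmruil" (len 6), cursors c1@0 c2@4 c3@6, authorship ......
After op 2 (move_left): buffer="wmruil" (len 6), cursors c1@0 c2@3 c3@5, authorship ......
After op 3 (delete): buffer="wmul" (len 4), cursors c1@0 c2@2 c3@3, authorship ....
After op 4 (insert('e')): buffer="ewmeuel" (len 7), cursors c1@1 c2@4 c3@6, authorship 1..2.3.
Authorship (.=original, N=cursor N): 1 . . 2 . 3 .
Index 3: author = 2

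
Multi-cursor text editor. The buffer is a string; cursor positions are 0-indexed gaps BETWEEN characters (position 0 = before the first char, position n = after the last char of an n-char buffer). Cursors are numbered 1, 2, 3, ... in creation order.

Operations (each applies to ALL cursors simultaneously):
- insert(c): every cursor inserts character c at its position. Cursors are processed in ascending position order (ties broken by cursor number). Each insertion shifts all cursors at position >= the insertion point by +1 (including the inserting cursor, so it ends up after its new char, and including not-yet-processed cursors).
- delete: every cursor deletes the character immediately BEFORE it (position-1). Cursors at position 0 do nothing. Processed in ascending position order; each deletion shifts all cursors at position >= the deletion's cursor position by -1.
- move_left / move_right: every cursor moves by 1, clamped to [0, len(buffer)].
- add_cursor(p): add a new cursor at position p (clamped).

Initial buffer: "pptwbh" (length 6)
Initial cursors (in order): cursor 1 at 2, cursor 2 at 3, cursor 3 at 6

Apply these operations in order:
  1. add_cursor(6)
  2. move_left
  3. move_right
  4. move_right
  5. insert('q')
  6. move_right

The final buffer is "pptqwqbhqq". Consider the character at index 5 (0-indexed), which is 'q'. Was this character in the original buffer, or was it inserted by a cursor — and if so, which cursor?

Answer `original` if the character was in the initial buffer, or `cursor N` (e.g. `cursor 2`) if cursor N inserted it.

After op 1 (add_cursor(6)): buffer="pptwbh" (len 6), cursors c1@2 c2@3 c3@6 c4@6, authorship ......
After op 2 (move_left): buffer="pptwbh" (len 6), cursors c1@1 c2@2 c3@5 c4@5, authorship ......
After op 3 (move_right): buffer="pptwbh" (len 6), cursors c1@2 c2@3 c3@6 c4@6, authorship ......
After op 4 (move_right): buffer="pptwbh" (len 6), cursors c1@3 c2@4 c3@6 c4@6, authorship ......
After op 5 (insert('q')): buffer="pptqwqbhqq" (len 10), cursors c1@4 c2@6 c3@10 c4@10, authorship ...1.2..34
After op 6 (move_right): buffer="pptqwqbhqq" (len 10), cursors c1@5 c2@7 c3@10 c4@10, authorship ...1.2..34
Authorship (.=original, N=cursor N): . . . 1 . 2 . . 3 4
Index 5: author = 2

Answer: cursor 2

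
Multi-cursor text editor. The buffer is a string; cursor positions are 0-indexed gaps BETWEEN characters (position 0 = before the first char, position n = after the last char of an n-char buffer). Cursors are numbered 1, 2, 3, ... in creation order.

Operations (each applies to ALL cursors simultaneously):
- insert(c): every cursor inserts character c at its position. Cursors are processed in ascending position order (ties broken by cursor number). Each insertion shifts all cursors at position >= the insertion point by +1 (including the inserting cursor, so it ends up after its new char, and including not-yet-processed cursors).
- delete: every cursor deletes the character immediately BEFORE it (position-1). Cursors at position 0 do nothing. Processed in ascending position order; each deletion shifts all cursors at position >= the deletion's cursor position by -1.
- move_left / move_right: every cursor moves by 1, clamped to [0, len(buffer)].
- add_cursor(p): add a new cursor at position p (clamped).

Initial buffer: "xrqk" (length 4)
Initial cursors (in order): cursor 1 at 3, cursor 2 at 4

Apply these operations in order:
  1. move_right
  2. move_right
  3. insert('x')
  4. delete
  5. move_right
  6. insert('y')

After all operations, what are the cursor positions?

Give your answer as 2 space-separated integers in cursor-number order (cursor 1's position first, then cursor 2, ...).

After op 1 (move_right): buffer="xrqk" (len 4), cursors c1@4 c2@4, authorship ....
After op 2 (move_right): buffer="xrqk" (len 4), cursors c1@4 c2@4, authorship ....
After op 3 (insert('x')): buffer="xrqkxx" (len 6), cursors c1@6 c2@6, authorship ....12
After op 4 (delete): buffer="xrqk" (len 4), cursors c1@4 c2@4, authorship ....
After op 5 (move_right): buffer="xrqk" (len 4), cursors c1@4 c2@4, authorship ....
After op 6 (insert('y')): buffer="xrqkyy" (len 6), cursors c1@6 c2@6, authorship ....12

Answer: 6 6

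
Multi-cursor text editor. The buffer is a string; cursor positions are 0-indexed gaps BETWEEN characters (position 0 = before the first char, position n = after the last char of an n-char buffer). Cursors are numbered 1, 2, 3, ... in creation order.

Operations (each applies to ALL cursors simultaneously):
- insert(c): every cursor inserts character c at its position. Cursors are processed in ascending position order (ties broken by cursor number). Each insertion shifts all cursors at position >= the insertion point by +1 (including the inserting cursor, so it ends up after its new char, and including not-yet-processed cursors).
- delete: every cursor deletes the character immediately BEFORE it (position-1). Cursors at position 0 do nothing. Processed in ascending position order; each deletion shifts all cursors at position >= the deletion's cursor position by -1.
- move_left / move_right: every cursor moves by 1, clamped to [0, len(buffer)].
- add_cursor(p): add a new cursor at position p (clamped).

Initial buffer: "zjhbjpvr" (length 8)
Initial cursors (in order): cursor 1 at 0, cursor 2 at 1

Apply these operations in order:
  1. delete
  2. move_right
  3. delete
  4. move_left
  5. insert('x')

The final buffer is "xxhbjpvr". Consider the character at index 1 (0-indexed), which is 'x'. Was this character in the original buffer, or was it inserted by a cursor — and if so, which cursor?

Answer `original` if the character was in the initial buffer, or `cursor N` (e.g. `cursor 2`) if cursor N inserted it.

Answer: cursor 2

Derivation:
After op 1 (delete): buffer="jhbjpvr" (len 7), cursors c1@0 c2@0, authorship .......
After op 2 (move_right): buffer="jhbjpvr" (len 7), cursors c1@1 c2@1, authorship .......
After op 3 (delete): buffer="hbjpvr" (len 6), cursors c1@0 c2@0, authorship ......
After op 4 (move_left): buffer="hbjpvr" (len 6), cursors c1@0 c2@0, authorship ......
After op 5 (insert('x')): buffer="xxhbjpvr" (len 8), cursors c1@2 c2@2, authorship 12......
Authorship (.=original, N=cursor N): 1 2 . . . . . .
Index 1: author = 2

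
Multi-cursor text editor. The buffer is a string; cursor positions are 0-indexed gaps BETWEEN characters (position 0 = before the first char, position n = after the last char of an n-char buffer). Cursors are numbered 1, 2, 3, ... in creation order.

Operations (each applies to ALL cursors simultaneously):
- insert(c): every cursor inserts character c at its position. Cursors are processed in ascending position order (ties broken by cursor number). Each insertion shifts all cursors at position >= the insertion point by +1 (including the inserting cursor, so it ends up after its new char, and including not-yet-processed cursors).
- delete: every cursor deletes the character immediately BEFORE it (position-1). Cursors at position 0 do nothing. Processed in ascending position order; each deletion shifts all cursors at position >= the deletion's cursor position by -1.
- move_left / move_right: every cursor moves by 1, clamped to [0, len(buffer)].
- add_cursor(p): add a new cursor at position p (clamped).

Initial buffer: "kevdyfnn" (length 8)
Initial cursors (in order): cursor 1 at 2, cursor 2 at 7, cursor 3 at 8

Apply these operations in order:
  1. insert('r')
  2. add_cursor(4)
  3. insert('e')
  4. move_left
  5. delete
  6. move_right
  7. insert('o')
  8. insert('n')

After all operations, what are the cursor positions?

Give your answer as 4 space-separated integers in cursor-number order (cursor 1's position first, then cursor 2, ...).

After op 1 (insert('r')): buffer="kervdyfnrnr" (len 11), cursors c1@3 c2@9 c3@11, authorship ..1.....2.3
After op 2 (add_cursor(4)): buffer="kervdyfnrnr" (len 11), cursors c1@3 c4@4 c2@9 c3@11, authorship ..1.....2.3
After op 3 (insert('e')): buffer="kerevedyfnrenre" (len 15), cursors c1@4 c4@6 c2@12 c3@15, authorship ..11.4....22.33
After op 4 (move_left): buffer="kerevedyfnrenre" (len 15), cursors c1@3 c4@5 c2@11 c3@14, authorship ..11.4....22.33
After op 5 (delete): buffer="keeedyfnene" (len 11), cursors c1@2 c4@3 c2@8 c3@10, authorship ..14....2.3
After op 6 (move_right): buffer="keeedyfnene" (len 11), cursors c1@3 c4@4 c2@9 c3@11, authorship ..14....2.3
After op 7 (insert('o')): buffer="keeoeodyfneoneo" (len 15), cursors c1@4 c4@6 c2@12 c3@15, authorship ..1144....22.33
After op 8 (insert('n')): buffer="keeoneondyfneonneon" (len 19), cursors c1@5 c4@8 c2@15 c3@19, authorship ..111444....222.333

Answer: 5 15 19 8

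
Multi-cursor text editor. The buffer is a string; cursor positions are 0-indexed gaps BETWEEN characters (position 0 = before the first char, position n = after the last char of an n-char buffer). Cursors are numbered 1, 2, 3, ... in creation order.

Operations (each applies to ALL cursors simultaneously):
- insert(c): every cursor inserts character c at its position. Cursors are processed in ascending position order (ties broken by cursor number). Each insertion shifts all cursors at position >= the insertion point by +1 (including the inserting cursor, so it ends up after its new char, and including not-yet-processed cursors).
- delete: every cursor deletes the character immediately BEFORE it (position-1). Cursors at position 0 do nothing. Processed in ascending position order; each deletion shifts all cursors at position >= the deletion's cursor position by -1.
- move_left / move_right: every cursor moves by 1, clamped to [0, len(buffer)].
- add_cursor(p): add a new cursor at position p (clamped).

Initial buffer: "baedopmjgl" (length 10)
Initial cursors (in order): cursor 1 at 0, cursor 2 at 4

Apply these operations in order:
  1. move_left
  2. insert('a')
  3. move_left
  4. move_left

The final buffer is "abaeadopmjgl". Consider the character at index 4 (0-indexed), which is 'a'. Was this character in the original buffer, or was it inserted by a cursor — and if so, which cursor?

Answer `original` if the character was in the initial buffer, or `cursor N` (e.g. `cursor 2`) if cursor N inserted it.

Answer: cursor 2

Derivation:
After op 1 (move_left): buffer="baedopmjgl" (len 10), cursors c1@0 c2@3, authorship ..........
After op 2 (insert('a')): buffer="abaeadopmjgl" (len 12), cursors c1@1 c2@5, authorship 1...2.......
After op 3 (move_left): buffer="abaeadopmjgl" (len 12), cursors c1@0 c2@4, authorship 1...2.......
After op 4 (move_left): buffer="abaeadopmjgl" (len 12), cursors c1@0 c2@3, authorship 1...2.......
Authorship (.=original, N=cursor N): 1 . . . 2 . . . . . . .
Index 4: author = 2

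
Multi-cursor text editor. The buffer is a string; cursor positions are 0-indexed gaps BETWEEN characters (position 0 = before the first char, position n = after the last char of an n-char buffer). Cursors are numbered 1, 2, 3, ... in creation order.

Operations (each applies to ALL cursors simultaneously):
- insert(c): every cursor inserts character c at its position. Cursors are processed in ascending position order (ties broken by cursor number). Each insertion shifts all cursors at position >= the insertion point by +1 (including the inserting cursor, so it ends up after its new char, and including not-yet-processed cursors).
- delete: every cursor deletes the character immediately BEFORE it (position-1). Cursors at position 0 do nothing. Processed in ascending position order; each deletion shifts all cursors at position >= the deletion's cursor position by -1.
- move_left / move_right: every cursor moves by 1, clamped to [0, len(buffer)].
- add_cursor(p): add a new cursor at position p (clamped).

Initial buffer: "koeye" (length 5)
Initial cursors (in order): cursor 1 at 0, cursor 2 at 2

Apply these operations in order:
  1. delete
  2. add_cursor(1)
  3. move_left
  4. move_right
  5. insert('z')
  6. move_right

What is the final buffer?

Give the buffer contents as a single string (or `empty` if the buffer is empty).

Answer: kzzzeye

Derivation:
After op 1 (delete): buffer="keye" (len 4), cursors c1@0 c2@1, authorship ....
After op 2 (add_cursor(1)): buffer="keye" (len 4), cursors c1@0 c2@1 c3@1, authorship ....
After op 3 (move_left): buffer="keye" (len 4), cursors c1@0 c2@0 c3@0, authorship ....
After op 4 (move_right): buffer="keye" (len 4), cursors c1@1 c2@1 c3@1, authorship ....
After op 5 (insert('z')): buffer="kzzzeye" (len 7), cursors c1@4 c2@4 c3@4, authorship .123...
After op 6 (move_right): buffer="kzzzeye" (len 7), cursors c1@5 c2@5 c3@5, authorship .123...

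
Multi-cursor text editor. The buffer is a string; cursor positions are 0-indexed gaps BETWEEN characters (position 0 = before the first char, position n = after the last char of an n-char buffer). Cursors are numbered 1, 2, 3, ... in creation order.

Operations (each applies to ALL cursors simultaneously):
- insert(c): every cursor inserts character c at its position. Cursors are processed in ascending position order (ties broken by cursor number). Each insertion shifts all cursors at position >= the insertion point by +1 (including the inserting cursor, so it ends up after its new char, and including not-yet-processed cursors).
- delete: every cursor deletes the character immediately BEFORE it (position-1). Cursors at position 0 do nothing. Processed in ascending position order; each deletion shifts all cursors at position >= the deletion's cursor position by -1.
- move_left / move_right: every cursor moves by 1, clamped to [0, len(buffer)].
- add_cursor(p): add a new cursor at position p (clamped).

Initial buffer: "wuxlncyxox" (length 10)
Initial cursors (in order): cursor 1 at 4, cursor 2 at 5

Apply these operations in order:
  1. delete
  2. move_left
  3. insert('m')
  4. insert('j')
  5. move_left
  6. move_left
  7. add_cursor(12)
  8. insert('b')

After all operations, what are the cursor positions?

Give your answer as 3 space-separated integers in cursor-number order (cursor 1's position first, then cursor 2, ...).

After op 1 (delete): buffer="wuxcyxox" (len 8), cursors c1@3 c2@3, authorship ........
After op 2 (move_left): buffer="wuxcyxox" (len 8), cursors c1@2 c2@2, authorship ........
After op 3 (insert('m')): buffer="wummxcyxox" (len 10), cursors c1@4 c2@4, authorship ..12......
After op 4 (insert('j')): buffer="wummjjxcyxox" (len 12), cursors c1@6 c2@6, authorship ..1212......
After op 5 (move_left): buffer="wummjjxcyxox" (len 12), cursors c1@5 c2@5, authorship ..1212......
After op 6 (move_left): buffer="wummjjxcyxox" (len 12), cursors c1@4 c2@4, authorship ..1212......
After op 7 (add_cursor(12)): buffer="wummjjxcyxox" (len 12), cursors c1@4 c2@4 c3@12, authorship ..1212......
After op 8 (insert('b')): buffer="wummbbjjxcyxoxb" (len 15), cursors c1@6 c2@6 c3@15, authorship ..121212......3

Answer: 6 6 15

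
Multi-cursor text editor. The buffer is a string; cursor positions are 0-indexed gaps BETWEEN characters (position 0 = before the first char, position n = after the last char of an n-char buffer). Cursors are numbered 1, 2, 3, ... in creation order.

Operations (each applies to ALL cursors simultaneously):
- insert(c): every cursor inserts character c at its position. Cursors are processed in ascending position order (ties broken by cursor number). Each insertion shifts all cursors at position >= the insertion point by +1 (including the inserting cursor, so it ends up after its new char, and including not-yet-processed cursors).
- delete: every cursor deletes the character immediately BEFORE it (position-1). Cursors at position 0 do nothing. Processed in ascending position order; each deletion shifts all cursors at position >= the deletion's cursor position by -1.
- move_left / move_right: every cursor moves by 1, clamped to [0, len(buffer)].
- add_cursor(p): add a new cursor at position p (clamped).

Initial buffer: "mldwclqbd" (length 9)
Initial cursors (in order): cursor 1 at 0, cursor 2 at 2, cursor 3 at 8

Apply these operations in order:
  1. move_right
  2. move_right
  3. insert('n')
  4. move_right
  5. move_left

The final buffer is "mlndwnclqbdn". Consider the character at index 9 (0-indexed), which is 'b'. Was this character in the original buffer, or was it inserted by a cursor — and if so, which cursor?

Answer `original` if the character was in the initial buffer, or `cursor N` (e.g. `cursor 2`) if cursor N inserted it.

Answer: original

Derivation:
After op 1 (move_right): buffer="mldwclqbd" (len 9), cursors c1@1 c2@3 c3@9, authorship .........
After op 2 (move_right): buffer="mldwclqbd" (len 9), cursors c1@2 c2@4 c3@9, authorship .........
After op 3 (insert('n')): buffer="mlndwnclqbdn" (len 12), cursors c1@3 c2@6 c3@12, authorship ..1..2.....3
After op 4 (move_right): buffer="mlndwnclqbdn" (len 12), cursors c1@4 c2@7 c3@12, authorship ..1..2.....3
After op 5 (move_left): buffer="mlndwnclqbdn" (len 12), cursors c1@3 c2@6 c3@11, authorship ..1..2.....3
Authorship (.=original, N=cursor N): . . 1 . . 2 . . . . . 3
Index 9: author = original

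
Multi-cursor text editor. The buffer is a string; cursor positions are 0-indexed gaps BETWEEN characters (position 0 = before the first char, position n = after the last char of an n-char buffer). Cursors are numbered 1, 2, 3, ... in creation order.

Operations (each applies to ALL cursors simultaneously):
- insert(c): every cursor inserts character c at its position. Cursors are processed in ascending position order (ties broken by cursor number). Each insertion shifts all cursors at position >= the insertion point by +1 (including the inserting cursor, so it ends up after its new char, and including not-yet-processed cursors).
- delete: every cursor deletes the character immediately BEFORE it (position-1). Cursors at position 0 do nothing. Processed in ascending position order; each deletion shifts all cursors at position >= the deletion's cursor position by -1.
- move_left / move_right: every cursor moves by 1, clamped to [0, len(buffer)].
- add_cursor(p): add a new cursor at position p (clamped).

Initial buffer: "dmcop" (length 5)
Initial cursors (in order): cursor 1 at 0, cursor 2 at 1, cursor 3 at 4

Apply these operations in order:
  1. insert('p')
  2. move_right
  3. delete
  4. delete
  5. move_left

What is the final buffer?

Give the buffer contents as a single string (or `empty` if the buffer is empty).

Answer: co

Derivation:
After op 1 (insert('p')): buffer="pdpmcopp" (len 8), cursors c1@1 c2@3 c3@7, authorship 1.2...3.
After op 2 (move_right): buffer="pdpmcopp" (len 8), cursors c1@2 c2@4 c3@8, authorship 1.2...3.
After op 3 (delete): buffer="ppcop" (len 5), cursors c1@1 c2@2 c3@5, authorship 12..3
After op 4 (delete): buffer="co" (len 2), cursors c1@0 c2@0 c3@2, authorship ..
After op 5 (move_left): buffer="co" (len 2), cursors c1@0 c2@0 c3@1, authorship ..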